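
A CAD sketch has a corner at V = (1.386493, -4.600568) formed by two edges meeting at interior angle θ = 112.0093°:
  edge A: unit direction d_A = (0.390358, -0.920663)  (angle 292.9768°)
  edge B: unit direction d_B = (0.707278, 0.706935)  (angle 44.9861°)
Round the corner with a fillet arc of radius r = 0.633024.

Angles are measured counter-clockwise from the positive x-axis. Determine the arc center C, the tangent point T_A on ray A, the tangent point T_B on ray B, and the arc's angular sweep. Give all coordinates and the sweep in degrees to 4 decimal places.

center=(2.1359,-4.7465) T_A=(1.5531,-4.9936) T_B=(1.6884,-4.2988) sweep=67.9907

bisector direction at 348.9814° = (0.981565,-0.191127)
center distance |VC| = r/sin(θ/2) = 0.633024/sin(56.0046°) = 0.763523
C = V + |VC|·bis = (2.1359,-4.7465)
T_A = V + ((C−V)·d_A)·d_A = V + 0.4269·d_A = (1.5531,-4.9936)
T_B = V + ((C−V)·d_B)·d_B = V + 0.4269·d_B = (1.6884,-4.2988)
sweep = 180° − θ = 67.9907°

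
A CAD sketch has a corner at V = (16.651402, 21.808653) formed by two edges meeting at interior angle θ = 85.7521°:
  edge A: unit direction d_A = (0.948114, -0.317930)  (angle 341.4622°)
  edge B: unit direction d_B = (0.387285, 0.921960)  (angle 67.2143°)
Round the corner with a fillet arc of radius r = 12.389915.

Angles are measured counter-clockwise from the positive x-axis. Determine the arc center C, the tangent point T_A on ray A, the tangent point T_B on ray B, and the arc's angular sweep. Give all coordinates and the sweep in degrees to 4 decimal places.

center=(33.2425,29.3131) T_A=(29.3033,17.5661) T_B=(21.8195,34.1116) sweep=94.2479

bisector direction at 24.3382° = (0.911128,0.412123)
center distance |VC| = r/sin(θ/2) = 12.389915/sin(42.8760°) = 18.209361
C = V + |VC|·bis = (33.2425,29.3131)
T_A = V + ((C−V)·d_A)·d_A = V + 13.3443·d_A = (29.3033,17.5661)
T_B = V + ((C−V)·d_B)·d_B = V + 13.3443·d_B = (21.8195,34.1116)
sweep = 180° − θ = 94.2479°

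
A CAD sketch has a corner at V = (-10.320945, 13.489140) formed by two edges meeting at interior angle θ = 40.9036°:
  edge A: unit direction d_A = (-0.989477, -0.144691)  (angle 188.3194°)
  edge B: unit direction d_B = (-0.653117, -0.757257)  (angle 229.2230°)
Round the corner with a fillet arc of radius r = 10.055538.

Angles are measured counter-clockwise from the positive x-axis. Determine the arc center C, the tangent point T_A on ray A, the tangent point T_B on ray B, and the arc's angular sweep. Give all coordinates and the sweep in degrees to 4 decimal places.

bisector direction at 208.7712° = (-0.876549,-0.481313)
center distance |VC| = r/sin(θ/2) = 10.055538/sin(20.4518°) = 28.777857
C = V + |VC|·bis = (-35.5461,-0.3620)
T_A = V + ((C−V)·d_A)·d_A = V + 26.9639·d_A = (-37.0011,9.5877)
T_B = V + ((C−V)·d_B)·d_B = V + 26.9639·d_B = (-27.9315,-6.9295)
sweep = 180° − θ = 139.0964°

center=(-35.5461,-0.3620) T_A=(-37.0011,9.5877) T_B=(-27.9315,-6.9295) sweep=139.0964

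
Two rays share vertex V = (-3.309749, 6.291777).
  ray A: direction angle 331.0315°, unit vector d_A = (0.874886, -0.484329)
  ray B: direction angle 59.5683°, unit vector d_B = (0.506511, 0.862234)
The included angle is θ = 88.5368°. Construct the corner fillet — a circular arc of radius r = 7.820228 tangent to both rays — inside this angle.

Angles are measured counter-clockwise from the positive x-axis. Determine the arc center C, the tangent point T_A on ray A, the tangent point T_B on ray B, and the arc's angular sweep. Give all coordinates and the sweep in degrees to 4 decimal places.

bisector direction at 15.2999° = (0.964558,0.263871)
center distance |VC| = r/sin(θ/2) = 7.820228/sin(44.2684°) = 11.203437
C = V + |VC|·bis = (7.4966,9.2480)
T_A = V + ((C−V)·d_A)·d_A = V + 8.0225·d_A = (3.7091,2.4062)
T_B = V + ((C−V)·d_B)·d_B = V + 8.0225·d_B = (0.7538,13.2091)
sweep = 180° − θ = 91.4632°

center=(7.4966,9.2480) T_A=(3.7091,2.4062) T_B=(0.7538,13.2091) sweep=91.4632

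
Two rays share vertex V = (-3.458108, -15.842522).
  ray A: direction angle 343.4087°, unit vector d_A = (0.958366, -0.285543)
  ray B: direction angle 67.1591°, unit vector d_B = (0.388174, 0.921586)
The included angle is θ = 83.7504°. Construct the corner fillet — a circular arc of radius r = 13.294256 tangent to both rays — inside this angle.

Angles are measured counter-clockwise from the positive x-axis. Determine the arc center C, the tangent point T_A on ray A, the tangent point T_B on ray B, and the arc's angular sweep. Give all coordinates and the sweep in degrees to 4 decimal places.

center=(14.5502,-7.3362) T_A=(10.7541,-20.0770) T_B=(2.2983,-2.1758) sweep=96.2496

bisector direction at 25.2839° = (0.904203,0.427104)
center distance |VC| = r/sin(θ/2) = 13.294256/sin(41.8752°) = 19.916180
C = V + |VC|·bis = (14.5502,-7.3362)
T_A = V + ((C−V)·d_A)·d_A = V + 14.8296·d_A = (10.7541,-20.0770)
T_B = V + ((C−V)·d_B)·d_B = V + 14.8296·d_B = (2.2983,-2.1758)
sweep = 180° − θ = 96.2496°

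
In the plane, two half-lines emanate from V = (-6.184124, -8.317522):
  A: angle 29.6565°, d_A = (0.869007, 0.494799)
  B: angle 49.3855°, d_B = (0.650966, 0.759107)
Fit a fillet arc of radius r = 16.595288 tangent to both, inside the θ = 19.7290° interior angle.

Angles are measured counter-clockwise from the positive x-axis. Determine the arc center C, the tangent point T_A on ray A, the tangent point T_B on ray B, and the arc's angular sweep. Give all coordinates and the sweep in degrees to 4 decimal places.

bisector direction at 39.5210° = (0.771391,0.636361)
center distance |VC| = r/sin(θ/2) = 16.595288/sin(9.8645°) = 96.867930
C = V + |VC|·bis = (68.5390,53.3255)
T_A = V + ((C−V)·d_A)·d_A = V + 95.4358·d_A = (76.7503,38.9040)
T_B = V + ((C−V)·d_B)·d_B = V + 95.4358·d_B = (55.9414,64.1284)
sweep = 180° − θ = 160.2710°

center=(68.5390,53.3255) T_A=(76.7503,38.9040) T_B=(55.9414,64.1284) sweep=160.2710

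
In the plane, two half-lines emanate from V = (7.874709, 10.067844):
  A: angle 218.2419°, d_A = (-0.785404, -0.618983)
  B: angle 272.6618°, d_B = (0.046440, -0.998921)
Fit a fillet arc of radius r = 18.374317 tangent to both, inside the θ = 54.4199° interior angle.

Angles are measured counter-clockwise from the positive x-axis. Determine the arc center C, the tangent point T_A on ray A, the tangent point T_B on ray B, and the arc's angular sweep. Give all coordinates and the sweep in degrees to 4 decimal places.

bisector direction at 245.4518° = (-0.415458,-0.909612)
center distance |VC| = r/sin(θ/2) = 18.374317/sin(27.2099°) = 40.184191
C = V + |VC|·bis = (-8.8201,-26.4842)
T_A = V + ((C−V)·d_A)·d_A = V + 35.7373·d_A = (-20.1935,-12.0529)
T_B = V + ((C−V)·d_B)·d_B = V + 35.7373·d_B = (9.5344,-25.6309)
sweep = 180° − θ = 125.5801°

center=(-8.8201,-26.4842) T_A=(-20.1935,-12.0529) T_B=(9.5344,-25.6309) sweep=125.5801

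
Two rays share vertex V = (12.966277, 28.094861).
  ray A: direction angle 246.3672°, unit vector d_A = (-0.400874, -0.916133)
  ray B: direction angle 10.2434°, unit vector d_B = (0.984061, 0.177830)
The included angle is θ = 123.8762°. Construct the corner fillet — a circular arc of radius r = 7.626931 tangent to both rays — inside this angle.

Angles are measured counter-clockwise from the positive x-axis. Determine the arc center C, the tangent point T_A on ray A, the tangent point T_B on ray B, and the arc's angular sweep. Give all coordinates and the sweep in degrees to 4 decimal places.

center=(18.3237,21.3125) T_A=(11.3364,24.3700) T_B=(16.9674,28.8179) sweep=56.1238

bisector direction at 308.3053° = (0.619852,-0.784719)
center distance |VC| = r/sin(θ/2) = 7.626931/sin(61.9381°) = 8.643004
C = V + |VC|·bis = (18.3237,21.3125)
T_A = V + ((C−V)·d_A)·d_A = V + 4.0659·d_A = (11.3364,24.3700)
T_B = V + ((C−V)·d_B)·d_B = V + 4.0659·d_B = (16.9674,28.8179)
sweep = 180° − θ = 56.1238°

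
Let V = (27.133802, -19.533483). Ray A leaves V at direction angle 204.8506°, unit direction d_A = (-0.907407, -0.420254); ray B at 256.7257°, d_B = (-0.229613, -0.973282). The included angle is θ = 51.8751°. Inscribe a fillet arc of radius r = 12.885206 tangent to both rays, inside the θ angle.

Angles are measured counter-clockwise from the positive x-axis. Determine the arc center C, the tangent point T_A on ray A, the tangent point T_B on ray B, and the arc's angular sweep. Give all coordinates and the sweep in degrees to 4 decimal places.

bisector direction at 230.7882° = (-0.632190,-0.774814)
center distance |VC| = r/sin(θ/2) = 12.885206/sin(25.9376°) = 29.459223
C = V + |VC|·bis = (8.5100,-42.3589)
T_A = V + ((C−V)·d_A)·d_A = V + 26.4918·d_A = (3.0949,-30.6668)
T_B = V + ((C−V)·d_B)·d_B = V + 26.4918·d_B = (21.0509,-45.3175)
sweep = 180° − θ = 128.1249°

center=(8.5100,-42.3589) T_A=(3.0949,-30.6668) T_B=(21.0509,-45.3175) sweep=128.1249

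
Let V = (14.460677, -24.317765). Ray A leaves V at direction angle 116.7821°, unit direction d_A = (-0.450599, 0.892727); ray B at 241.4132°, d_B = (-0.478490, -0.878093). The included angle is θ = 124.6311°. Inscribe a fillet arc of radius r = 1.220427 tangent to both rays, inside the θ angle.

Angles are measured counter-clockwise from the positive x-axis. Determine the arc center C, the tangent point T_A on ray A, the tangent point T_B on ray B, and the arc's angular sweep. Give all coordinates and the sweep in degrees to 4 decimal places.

bisector direction at 179.0976° = (-0.999876,0.015748)
center distance |VC| = r/sin(θ/2) = 1.220427/sin(62.3156°) = 1.378204
C = V + |VC|·bis = (13.0826,-24.2961)
T_A = V + ((C−V)·d_A)·d_A = V + 0.6403·d_A = (14.1722,-23.7461)
T_B = V + ((C−V)·d_B)·d_B = V + 0.6403·d_B = (14.1543,-24.8800)
sweep = 180° − θ = 55.3689°

center=(13.0826,-24.2961) T_A=(14.1722,-23.7461) T_B=(14.1543,-24.8800) sweep=55.3689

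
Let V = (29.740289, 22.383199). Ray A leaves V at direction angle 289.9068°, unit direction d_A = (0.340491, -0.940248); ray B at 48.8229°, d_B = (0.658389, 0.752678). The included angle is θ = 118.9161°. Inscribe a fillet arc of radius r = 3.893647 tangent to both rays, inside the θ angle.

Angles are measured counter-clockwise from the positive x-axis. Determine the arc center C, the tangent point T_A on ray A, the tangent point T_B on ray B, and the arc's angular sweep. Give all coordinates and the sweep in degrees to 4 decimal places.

bisector direction at 349.3648° = (0.982822,-0.184554)
center distance |VC| = r/sin(θ/2) = 3.893647/sin(59.4581°) = 4.520887
C = V + |VC|·bis = (34.1835,21.5488)
T_A = V + ((C−V)·d_A)·d_A = V + 2.2974·d_A = (30.5225,20.2231)
T_B = V + ((C−V)·d_B)·d_B = V + 2.2974·d_B = (31.2529,24.1124)
sweep = 180° − θ = 61.0839°

center=(34.1835,21.5488) T_A=(30.5225,20.2231) T_B=(31.2529,24.1124) sweep=61.0839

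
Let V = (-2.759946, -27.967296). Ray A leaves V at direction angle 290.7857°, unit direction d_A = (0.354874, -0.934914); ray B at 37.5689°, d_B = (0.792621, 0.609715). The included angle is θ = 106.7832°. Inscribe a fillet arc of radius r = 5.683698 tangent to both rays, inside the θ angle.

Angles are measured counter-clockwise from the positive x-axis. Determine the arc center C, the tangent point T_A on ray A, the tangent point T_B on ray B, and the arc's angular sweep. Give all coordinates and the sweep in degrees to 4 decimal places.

bisector direction at 344.1773° = (0.962110,-0.272661)
center distance |VC| = r/sin(θ/2) = 5.683698/sin(53.3916°) = 7.080460
C = V + |VC|·bis = (4.0522,-29.8979)
T_A = V + ((C−V)·d_A)·d_A = V + 4.2224·d_A = (-1.2615,-31.9149)
T_B = V + ((C−V)·d_B)·d_B = V + 4.2224·d_B = (0.5868,-25.3928)
sweep = 180° − θ = 73.2168°

center=(4.0522,-29.8979) T_A=(-1.2615,-31.9149) T_B=(0.5868,-25.3928) sweep=73.2168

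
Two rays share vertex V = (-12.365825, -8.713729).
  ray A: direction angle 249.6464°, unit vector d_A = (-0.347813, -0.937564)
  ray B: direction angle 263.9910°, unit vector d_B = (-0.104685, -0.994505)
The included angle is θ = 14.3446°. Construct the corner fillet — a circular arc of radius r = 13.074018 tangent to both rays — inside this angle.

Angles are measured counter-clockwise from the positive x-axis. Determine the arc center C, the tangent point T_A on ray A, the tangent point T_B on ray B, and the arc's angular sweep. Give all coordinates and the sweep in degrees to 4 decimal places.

bisector direction at 256.8187° = (-0.228033,-0.973653)
center distance |VC| = r/sin(θ/2) = 13.074018/sin(7.1723°) = 104.714807
C = V + |VC|·bis = (-36.2443,-110.6697)
T_A = V + ((C−V)·d_A)·d_A = V + 103.8954·d_A = (-48.5020,-106.1223)
T_B = V + ((C−V)·d_B)·d_B = V + 103.8954·d_B = (-23.2421,-112.0383)
sweep = 180° − θ = 165.6554°

center=(-36.2443,-110.6697) T_A=(-48.5020,-106.1223) T_B=(-23.2421,-112.0383) sweep=165.6554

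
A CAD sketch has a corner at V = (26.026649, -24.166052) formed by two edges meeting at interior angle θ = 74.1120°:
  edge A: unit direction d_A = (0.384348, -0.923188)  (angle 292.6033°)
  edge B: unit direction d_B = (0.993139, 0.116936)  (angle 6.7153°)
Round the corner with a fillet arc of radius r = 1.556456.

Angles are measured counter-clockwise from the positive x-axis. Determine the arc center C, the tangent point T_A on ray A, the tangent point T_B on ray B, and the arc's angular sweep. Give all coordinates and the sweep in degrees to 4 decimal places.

center=(28.2558,-25.4708) T_A=(26.8189,-26.0690) T_B=(28.0738,-23.9250) sweep=105.8880

bisector direction at 329.6593° = (0.863037,-0.505141)
center distance |VC| = r/sin(θ/2) = 1.556456/sin(37.0560°) = 2.582921
C = V + |VC|·bis = (28.2558,-25.4708)
T_A = V + ((C−V)·d_A)·d_A = V + 2.0613·d_A = (26.8189,-26.0690)
T_B = V + ((C−V)·d_B)·d_B = V + 2.0613·d_B = (28.0738,-23.9250)
sweep = 180° − θ = 105.8880°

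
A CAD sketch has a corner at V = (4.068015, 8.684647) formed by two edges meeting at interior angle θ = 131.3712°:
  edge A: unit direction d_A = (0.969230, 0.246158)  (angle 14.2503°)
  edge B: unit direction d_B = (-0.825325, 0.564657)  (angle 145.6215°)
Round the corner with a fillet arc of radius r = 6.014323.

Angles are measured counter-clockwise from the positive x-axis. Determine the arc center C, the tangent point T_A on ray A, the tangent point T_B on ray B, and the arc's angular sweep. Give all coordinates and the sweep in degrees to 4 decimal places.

bisector direction at 79.9359° = (0.174750,0.984613)
center distance |VC| = r/sin(θ/2) = 6.014323/sin(65.6856°) = 6.599719
C = V + |VC|·bis = (5.2213,15.1828)
T_A = V + ((C−V)·d_A)·d_A = V + 2.7174·d_A = (6.7018,9.3536)
T_B = V + ((C−V)·d_B)·d_B = V + 2.7174·d_B = (1.8253,10.2190)
sweep = 180° − θ = 48.6288°

center=(5.2213,15.1828) T_A=(6.7018,9.3536) T_B=(1.8253,10.2190) sweep=48.6288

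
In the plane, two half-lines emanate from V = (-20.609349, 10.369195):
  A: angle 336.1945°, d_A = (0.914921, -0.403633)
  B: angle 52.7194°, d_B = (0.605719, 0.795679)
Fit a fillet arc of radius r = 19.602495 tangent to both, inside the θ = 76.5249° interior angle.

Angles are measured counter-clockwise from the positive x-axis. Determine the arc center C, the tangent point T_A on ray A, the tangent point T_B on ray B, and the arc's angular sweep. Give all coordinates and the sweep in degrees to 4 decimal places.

center=(10.0428,18.2718) T_A=(2.1306,0.3371) T_B=(-5.5545,30.1454) sweep=103.4751

bisector direction at 14.4570° = (0.968335,0.249653)
center distance |VC| = r/sin(θ/2) = 19.602495/sin(38.2625°) = 31.654475
C = V + |VC|·bis = (10.0428,18.2718)
T_A = V + ((C−V)·d_A)·d_A = V + 24.8545·d_A = (2.1306,0.3371)
T_B = V + ((C−V)·d_B)·d_B = V + 24.8545·d_B = (-5.5545,30.1454)
sweep = 180° − θ = 103.4751°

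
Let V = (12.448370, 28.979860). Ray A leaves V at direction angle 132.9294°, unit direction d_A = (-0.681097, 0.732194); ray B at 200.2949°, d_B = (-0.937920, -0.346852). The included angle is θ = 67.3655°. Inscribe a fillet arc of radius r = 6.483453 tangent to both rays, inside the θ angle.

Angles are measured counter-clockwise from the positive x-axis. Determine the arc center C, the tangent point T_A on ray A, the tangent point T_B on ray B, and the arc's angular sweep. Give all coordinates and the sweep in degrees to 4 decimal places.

bisector direction at 166.6121° = (-0.972825,0.231542)
center distance |VC| = r/sin(θ/2) = 6.483453/sin(33.6827°) = 11.690451
C = V + |VC|·bis = (1.0756,31.6867)
T_A = V + ((C−V)·d_A)·d_A = V + 9.7279·d_A = (5.8227,36.1025)
T_B = V + ((C−V)·d_B)·d_B = V + 9.7279·d_B = (3.3244,25.6057)
sweep = 180° − θ = 112.6345°

center=(1.0756,31.6867) T_A=(5.8227,36.1025) T_B=(3.3244,25.6057) sweep=112.6345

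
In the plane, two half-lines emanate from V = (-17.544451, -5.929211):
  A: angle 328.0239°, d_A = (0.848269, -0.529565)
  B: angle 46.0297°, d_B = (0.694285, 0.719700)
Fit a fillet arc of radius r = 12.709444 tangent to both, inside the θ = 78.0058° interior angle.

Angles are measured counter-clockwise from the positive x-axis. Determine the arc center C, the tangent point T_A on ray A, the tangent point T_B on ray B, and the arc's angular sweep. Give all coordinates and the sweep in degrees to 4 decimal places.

center=(2.4981,-3.4588) T_A=(-4.2324,-14.2398) T_B=(-6.6489,5.3652) sweep=101.9942

bisector direction at 7.0268° = (0.992489,0.122334)
center distance |VC| = r/sin(θ/2) = 12.709444/sin(39.0029°) = 20.194244
C = V + |VC|·bis = (2.4981,-3.4588)
T_A = V + ((C−V)·d_A)·d_A = V + 15.6932·d_A = (-4.2324,-14.2398)
T_B = V + ((C−V)·d_B)·d_B = V + 15.6932·d_B = (-6.6489,5.3652)
sweep = 180° − θ = 101.9942°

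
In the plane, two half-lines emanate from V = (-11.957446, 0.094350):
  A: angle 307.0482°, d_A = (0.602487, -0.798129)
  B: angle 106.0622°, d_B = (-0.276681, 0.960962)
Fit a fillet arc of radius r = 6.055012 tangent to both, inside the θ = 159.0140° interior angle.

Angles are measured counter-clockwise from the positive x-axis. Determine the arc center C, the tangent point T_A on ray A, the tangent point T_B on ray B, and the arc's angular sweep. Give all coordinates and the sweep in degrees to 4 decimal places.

center=(-6.4491,2.8473) T_A=(-11.2818,-0.8007) T_B=(-12.2677,1.1720) sweep=20.9860

bisector direction at 26.5552° = (0.894504,0.447060)
center distance |VC| = r/sin(θ/2) = 6.055012/sin(79.5070°) = 6.157991
C = V + |VC|·bis = (-6.4491,2.8473)
T_A = V + ((C−V)·d_A)·d_A = V + 1.1215·d_A = (-11.2818,-0.8007)
T_B = V + ((C−V)·d_B)·d_B = V + 1.1215·d_B = (-12.2677,1.1720)
sweep = 180° − θ = 20.9860°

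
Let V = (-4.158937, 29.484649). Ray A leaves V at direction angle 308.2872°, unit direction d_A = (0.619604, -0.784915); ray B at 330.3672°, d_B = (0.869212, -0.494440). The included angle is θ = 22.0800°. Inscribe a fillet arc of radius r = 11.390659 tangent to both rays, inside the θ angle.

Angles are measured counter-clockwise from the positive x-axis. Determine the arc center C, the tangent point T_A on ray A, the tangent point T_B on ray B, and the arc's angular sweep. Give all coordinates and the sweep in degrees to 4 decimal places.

center=(40.9556,-9.2827) T_A=(32.0149,-16.3404) T_B=(46.5876,0.6182) sweep=157.9200

bisector direction at 319.3272° = (0.758444,-0.651738)
center distance |VC| = r/sin(θ/2) = 11.390659/sin(11.0400°) = 59.483033
C = V + |VC|·bis = (40.9556,-9.2827)
T_A = V + ((C−V)·d_A)·d_A = V + 58.3822·d_A = (32.0149,-16.3404)
T_B = V + ((C−V)·d_B)·d_B = V + 58.3822·d_B = (46.5876,0.6182)
sweep = 180° − θ = 157.9200°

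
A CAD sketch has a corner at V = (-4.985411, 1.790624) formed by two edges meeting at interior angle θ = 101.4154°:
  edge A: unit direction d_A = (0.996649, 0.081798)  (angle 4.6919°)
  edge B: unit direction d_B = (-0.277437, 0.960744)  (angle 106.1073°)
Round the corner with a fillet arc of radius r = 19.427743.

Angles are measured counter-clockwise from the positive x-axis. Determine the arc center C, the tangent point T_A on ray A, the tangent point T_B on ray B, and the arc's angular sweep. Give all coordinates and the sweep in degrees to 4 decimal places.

bisector direction at 55.3996° = (0.567849,0.823132)
center distance |VC| = r/sin(θ/2) = 19.427743/sin(50.7077°) = 25.102865
C = V + |VC|·bis = (9.2692,22.4536)
T_A = V + ((C−V)·d_A)·d_A = V + 15.8971·d_A = (10.8584,3.0910)
T_B = V + ((C−V)·d_B)·d_B = V + 15.8971·d_B = (-9.3958,17.0636)
sweep = 180° − θ = 78.5846°

center=(9.2692,22.4536) T_A=(10.8584,3.0910) T_B=(-9.3958,17.0636) sweep=78.5846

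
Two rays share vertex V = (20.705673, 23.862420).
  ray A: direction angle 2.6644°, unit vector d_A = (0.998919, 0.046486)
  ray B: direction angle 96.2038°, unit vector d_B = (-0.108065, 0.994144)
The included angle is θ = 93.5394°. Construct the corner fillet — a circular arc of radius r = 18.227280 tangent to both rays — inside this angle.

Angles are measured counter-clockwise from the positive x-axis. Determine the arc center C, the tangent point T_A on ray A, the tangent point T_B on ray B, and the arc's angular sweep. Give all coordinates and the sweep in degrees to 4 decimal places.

center=(36.9745,42.8665) T_A=(37.8219,24.6589) T_B=(18.8540,40.8968) sweep=86.4606

bisector direction at 49.4341° = (0.650322,0.759658)
center distance |VC| = r/sin(θ/2) = 18.227280/sin(46.7697°) = 25.016631
C = V + |VC|·bis = (36.9745,42.8665)
T_A = V + ((C−V)·d_A)·d_A = V + 17.1347·d_A = (37.8219,24.6589)
T_B = V + ((C−V)·d_B)·d_B = V + 17.1347·d_B = (18.8540,40.8968)
sweep = 180° − θ = 86.4606°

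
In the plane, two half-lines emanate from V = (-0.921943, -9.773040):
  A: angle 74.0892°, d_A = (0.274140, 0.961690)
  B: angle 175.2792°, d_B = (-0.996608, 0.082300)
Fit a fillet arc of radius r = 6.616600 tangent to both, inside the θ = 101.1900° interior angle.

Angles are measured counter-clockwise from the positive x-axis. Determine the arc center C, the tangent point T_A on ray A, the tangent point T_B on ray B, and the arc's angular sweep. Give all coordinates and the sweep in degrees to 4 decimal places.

bisector direction at 124.6842° = (-0.569053,0.822301)
center distance |VC| = r/sin(θ/2) = 6.616600/sin(50.5950°) = 8.563203
C = V + |VC|·bis = (-5.7949,-2.7315)
T_A = V + ((C−V)·d_A)·d_A = V + 5.4359·d_A = (0.5683,-4.5454)
T_B = V + ((C−V)·d_B)·d_B = V + 5.4359·d_B = (-6.3394,-9.3257)
sweep = 180° − θ = 78.8100°

center=(-5.7949,-2.7315) T_A=(0.5683,-4.5454) T_B=(-6.3394,-9.3257) sweep=78.8100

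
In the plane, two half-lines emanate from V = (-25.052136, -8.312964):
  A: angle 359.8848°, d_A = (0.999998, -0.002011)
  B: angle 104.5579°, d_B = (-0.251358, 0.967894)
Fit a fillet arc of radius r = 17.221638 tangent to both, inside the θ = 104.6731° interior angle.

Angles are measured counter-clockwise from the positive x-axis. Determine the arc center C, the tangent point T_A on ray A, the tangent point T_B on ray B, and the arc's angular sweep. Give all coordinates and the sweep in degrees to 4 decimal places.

center=(-11.7247,8.8819) T_A=(-11.7593,-8.3397) T_B=(-28.3934,4.5531) sweep=75.3269

bisector direction at 52.2214° = (0.612613,0.790383)
center distance |VC| = r/sin(θ/2) = 17.221638/sin(52.3366°) = 21.755110
C = V + |VC|·bis = (-11.7247,8.8819)
T_A = V + ((C−V)·d_A)·d_A = V + 13.2929·d_A = (-11.7593,-8.3397)
T_B = V + ((C−V)·d_B)·d_B = V + 13.2929·d_B = (-28.3934,4.5531)
sweep = 180° − θ = 75.3269°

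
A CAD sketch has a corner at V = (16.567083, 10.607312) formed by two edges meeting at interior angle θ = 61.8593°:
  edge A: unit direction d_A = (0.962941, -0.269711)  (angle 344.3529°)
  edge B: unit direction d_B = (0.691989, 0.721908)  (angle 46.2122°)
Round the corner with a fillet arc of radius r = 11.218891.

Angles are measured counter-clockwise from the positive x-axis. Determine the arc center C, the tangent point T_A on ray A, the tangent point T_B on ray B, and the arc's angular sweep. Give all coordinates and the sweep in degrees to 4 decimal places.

bisector direction at 15.2825° = (0.964638,0.263579)
center distance |VC| = r/sin(θ/2) = 11.218891/sin(30.9296°) = 21.827264
C = V + |VC|·bis = (37.6225,16.3605)
T_A = V + ((C−V)·d_A)·d_A = V + 18.7234·d_A = (34.5966,5.5574)
T_B = V + ((C−V)·d_B)·d_B = V + 18.7234·d_B = (29.5235,24.1239)
sweep = 180° − θ = 118.1407°

center=(37.6225,16.3605) T_A=(34.5966,5.5574) T_B=(29.5235,24.1239) sweep=118.1407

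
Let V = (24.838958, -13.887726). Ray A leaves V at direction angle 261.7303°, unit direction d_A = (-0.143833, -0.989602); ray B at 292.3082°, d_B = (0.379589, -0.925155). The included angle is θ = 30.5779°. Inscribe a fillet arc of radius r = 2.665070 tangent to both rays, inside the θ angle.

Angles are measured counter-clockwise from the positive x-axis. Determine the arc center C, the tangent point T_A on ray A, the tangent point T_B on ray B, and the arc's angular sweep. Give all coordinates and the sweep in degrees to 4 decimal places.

bisector direction at 277.0192° = (0.122203,-0.992505)
center distance |VC| = r/sin(θ/2) = 2.665070/sin(15.2889°) = 10.106944
C = V + |VC|·bis = (26.0741,-23.9189)
T_A = V + ((C−V)·d_A)·d_A = V + 9.7492·d_A = (23.4367,-23.5356)
T_B = V + ((C−V)·d_B)·d_B = V + 9.7492·d_B = (28.5397,-22.9073)
sweep = 180° − θ = 149.4221°

center=(26.0741,-23.9189) T_A=(23.4367,-23.5356) T_B=(28.5397,-22.9073) sweep=149.4221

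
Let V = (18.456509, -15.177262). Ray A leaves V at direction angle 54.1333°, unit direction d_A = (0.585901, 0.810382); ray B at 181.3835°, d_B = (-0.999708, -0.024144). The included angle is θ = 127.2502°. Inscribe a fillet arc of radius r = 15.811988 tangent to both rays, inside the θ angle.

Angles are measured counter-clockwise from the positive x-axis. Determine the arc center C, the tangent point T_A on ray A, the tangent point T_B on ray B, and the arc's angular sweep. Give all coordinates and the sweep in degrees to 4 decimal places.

bisector direction at 117.7584° = (-0.465744,0.884919)
center distance |VC| = r/sin(θ/2) = 15.811988/sin(63.6251°) = 17.649151
C = V + |VC|·bis = (10.2365,0.4408)
T_A = V + ((C−V)·d_A)·d_A = V + 7.8405·d_A = (23.0503,-8.8235)
T_B = V + ((C−V)·d_B)·d_B = V + 7.8405·d_B = (10.6183,-15.3666)
sweep = 180° − θ = 52.7498°

center=(10.2365,0.4408) T_A=(23.0503,-8.8235) T_B=(10.6183,-15.3666) sweep=52.7498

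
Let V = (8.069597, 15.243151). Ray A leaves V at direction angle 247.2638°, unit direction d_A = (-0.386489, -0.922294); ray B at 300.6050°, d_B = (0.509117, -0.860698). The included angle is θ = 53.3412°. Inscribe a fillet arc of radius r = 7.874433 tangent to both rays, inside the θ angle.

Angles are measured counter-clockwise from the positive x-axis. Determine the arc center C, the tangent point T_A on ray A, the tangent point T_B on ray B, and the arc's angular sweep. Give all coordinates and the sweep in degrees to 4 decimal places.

bisector direction at 273.9344° = (0.068614,-0.997643)
center distance |VC| = r/sin(θ/2) = 7.874433/sin(26.6706°) = 17.543162
C = V + |VC|·bis = (9.2733,-2.2587)
T_A = V + ((C−V)·d_A)·d_A = V + 15.6766·d_A = (2.0108,0.7847)
T_B = V + ((C−V)·d_B)·d_B = V + 15.6766·d_B = (16.0508,1.7503)
sweep = 180° − θ = 126.6588°

center=(9.2733,-2.2587) T_A=(2.0108,0.7847) T_B=(16.0508,1.7503) sweep=126.6588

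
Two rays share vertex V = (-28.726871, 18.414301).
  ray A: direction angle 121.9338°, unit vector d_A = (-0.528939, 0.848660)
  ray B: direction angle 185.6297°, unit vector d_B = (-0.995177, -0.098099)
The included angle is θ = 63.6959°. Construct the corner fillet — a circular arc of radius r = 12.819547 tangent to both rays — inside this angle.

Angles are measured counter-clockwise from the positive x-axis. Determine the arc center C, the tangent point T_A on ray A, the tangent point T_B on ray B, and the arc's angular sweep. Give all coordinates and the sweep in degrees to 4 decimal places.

bisector direction at 153.7817° = (-0.897118,0.441792)
center distance |VC| = r/sin(θ/2) = 12.819547/sin(31.8480°) = 24.294773
C = V + |VC|·bis = (-50.5221,29.1475)
T_A = V + ((C−V)·d_A)·d_A = V + 20.6372·d_A = (-39.6427,35.9283)
T_B = V + ((C−V)·d_B)·d_B = V + 20.6372·d_B = (-49.2646,16.3898)
sweep = 180° − θ = 116.3041°

center=(-50.5221,29.1475) T_A=(-39.6427,35.9283) T_B=(-49.2646,16.3898) sweep=116.3041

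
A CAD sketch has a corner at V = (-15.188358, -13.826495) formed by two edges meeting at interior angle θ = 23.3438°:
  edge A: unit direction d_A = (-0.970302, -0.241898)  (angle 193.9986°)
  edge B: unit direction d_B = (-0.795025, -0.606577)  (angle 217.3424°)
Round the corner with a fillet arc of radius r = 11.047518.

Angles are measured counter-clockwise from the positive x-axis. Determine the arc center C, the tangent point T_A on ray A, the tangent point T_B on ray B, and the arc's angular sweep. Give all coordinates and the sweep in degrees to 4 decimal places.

bisector direction at 205.6705° = (-0.901300,-0.433195)
center distance |VC| = r/sin(θ/2) = 11.047518/sin(11.6719°) = 54.607684
C = V + |VC|·bis = (-64.4063,-37.4823)
T_A = V + ((C−V)·d_A)·d_A = V + 53.4785·d_A = (-67.0786,-26.7629)
T_B = V + ((C−V)·d_B)·d_B = V + 53.4785·d_B = (-57.7051,-46.2653)
sweep = 180° − θ = 156.6562°

center=(-64.4063,-37.4823) T_A=(-67.0786,-26.7629) T_B=(-57.7051,-46.2653) sweep=156.6562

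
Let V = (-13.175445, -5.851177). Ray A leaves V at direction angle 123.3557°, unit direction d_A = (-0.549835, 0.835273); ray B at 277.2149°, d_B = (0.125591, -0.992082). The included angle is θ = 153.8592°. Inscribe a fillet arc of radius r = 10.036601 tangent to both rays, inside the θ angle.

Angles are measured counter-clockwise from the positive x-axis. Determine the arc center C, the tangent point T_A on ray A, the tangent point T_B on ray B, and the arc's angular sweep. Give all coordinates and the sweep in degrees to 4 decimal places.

bisector direction at 200.2853° = (-0.937978,-0.346695)
center distance |VC| = r/sin(θ/2) = 10.036601/sin(76.9296°) = 10.303535
C = V + |VC|·bis = (-22.8399,-9.4234)
T_A = V + ((C−V)·d_A)·d_A = V + 2.3301·d_A = (-14.4566,-3.9049)
T_B = V + ((C−V)·d_B)·d_B = V + 2.3301·d_B = (-12.8828,-8.1629)
sweep = 180° − θ = 26.1408°

center=(-22.8399,-9.4234) T_A=(-14.4566,-3.9049) T_B=(-12.8828,-8.1629) sweep=26.1408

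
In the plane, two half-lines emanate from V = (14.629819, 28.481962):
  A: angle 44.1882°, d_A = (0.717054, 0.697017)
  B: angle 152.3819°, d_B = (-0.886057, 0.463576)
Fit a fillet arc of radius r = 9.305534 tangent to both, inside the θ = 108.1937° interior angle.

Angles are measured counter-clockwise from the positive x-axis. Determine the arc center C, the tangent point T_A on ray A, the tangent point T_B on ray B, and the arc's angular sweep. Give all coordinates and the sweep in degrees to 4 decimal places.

bisector direction at 98.2851° = (-0.144098,0.989563)
center distance |VC| = r/sin(θ/2) = 9.305534/sin(54.0969°) = 11.488180
C = V + |VC|·bis = (12.9744,39.8502)
T_A = V + ((C−V)·d_A)·d_A = V + 6.7369·d_A = (19.4605,33.1777)
T_B = V + ((C−V)·d_B)·d_B = V + 6.7369·d_B = (8.6606,31.6050)
sweep = 180° − θ = 71.8063°

center=(12.9744,39.8502) T_A=(19.4605,33.1777) T_B=(8.6606,31.6050) sweep=71.8063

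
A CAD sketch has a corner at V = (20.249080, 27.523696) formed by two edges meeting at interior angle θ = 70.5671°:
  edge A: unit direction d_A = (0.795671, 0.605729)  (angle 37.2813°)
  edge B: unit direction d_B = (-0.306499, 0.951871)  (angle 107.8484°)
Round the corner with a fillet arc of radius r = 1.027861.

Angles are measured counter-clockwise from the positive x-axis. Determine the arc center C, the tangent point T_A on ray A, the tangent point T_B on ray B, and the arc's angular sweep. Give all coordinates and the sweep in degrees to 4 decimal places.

center=(20.7823,29.2214) T_A=(21.4049,28.4036) T_B=(19.8039,28.9064) sweep=109.4329

bisector direction at 72.5649° = (0.299626,0.954057)
center distance |VC| = r/sin(θ/2) = 1.027861/sin(35.2835°) = 1.779466
C = V + |VC|·bis = (20.7823,29.2214)
T_A = V + ((C−V)·d_A)·d_A = V + 1.4526·d_A = (21.4049,28.4036)
T_B = V + ((C−V)·d_B)·d_B = V + 1.4526·d_B = (19.8039,28.9064)
sweep = 180° − θ = 109.4329°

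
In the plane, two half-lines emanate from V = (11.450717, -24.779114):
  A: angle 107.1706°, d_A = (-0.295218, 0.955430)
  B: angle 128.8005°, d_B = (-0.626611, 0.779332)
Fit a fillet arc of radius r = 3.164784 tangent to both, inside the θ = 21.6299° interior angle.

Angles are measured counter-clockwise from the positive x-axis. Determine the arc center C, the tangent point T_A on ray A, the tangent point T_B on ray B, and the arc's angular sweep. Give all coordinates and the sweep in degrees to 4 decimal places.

center=(3.5361,-9.8849) T_A=(6.5599,-8.9506) T_B=(1.0697,-11.8680) sweep=158.3701

bisector direction at 117.9856° = (-0.469249,0.883066)
center distance |VC| = r/sin(θ/2) = 3.164784/sin(10.8149°) = 16.866469
C = V + |VC|·bis = (3.5361,-9.8849)
T_A = V + ((C−V)·d_A)·d_A = V + 16.5669·d_A = (6.5599,-8.9506)
T_B = V + ((C−V)·d_B)·d_B = V + 16.5669·d_B = (1.0697,-11.8680)
sweep = 180° − θ = 158.3701°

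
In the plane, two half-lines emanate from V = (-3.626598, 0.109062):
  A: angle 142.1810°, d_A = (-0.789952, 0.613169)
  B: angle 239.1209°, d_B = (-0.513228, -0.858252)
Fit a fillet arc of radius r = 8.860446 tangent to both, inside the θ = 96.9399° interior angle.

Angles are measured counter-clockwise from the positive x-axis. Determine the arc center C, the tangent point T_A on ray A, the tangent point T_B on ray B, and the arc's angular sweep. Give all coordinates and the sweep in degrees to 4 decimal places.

center=(-15.2586,-2.0785) T_A=(-9.8256,4.9208) T_B=(-7.6541,-6.6259) sweep=83.0601

bisector direction at 190.6510° = (-0.982771,-0.184825)
center distance |VC| = r/sin(θ/2) = 8.860446/sin(48.4699°) = 11.835894
C = V + |VC|·bis = (-15.2586,-2.0785)
T_A = V + ((C−V)·d_A)·d_A = V + 7.8473·d_A = (-9.8256,4.9208)
T_B = V + ((C−V)·d_B)·d_B = V + 7.8473·d_B = (-7.6541,-6.6259)
sweep = 180° − θ = 83.0601°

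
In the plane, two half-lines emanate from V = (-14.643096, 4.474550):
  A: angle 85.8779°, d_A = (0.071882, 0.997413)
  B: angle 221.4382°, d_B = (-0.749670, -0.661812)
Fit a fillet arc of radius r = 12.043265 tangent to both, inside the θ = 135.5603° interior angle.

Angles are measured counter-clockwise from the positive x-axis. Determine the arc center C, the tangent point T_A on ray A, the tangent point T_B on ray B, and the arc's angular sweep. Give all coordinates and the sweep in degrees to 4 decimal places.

bisector direction at 153.6580° = (-0.896162,0.443727)
center distance |VC| = r/sin(θ/2) = 12.043265/sin(67.7802°) = 13.009344
C = V + |VC|·bis = (-26.3016,10.2472)
T_A = V + ((C−V)·d_A)·d_A = V + 4.9196·d_A = (-14.2895,9.3815)
T_B = V + ((C−V)·d_B)·d_B = V + 4.9196·d_B = (-18.3312,1.2187)
sweep = 180° − θ = 44.4397°

center=(-26.3016,10.2472) T_A=(-14.2895,9.3815) T_B=(-18.3312,1.2187) sweep=44.4397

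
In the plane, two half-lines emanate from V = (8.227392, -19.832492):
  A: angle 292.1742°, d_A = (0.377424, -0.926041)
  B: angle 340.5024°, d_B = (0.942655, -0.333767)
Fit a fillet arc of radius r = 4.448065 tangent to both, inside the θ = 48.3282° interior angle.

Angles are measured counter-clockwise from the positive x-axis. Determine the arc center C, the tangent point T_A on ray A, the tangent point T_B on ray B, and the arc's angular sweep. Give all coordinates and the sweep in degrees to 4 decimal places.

center=(16.0883,-27.3345) T_A=(11.9692,-29.0133) T_B=(17.5729,-23.1415) sweep=131.6718

bisector direction at 316.3383° = (0.723429,-0.690399)
center distance |VC| = r/sin(θ/2) = 4.448065/sin(24.1641°) = 10.866128
C = V + |VC|·bis = (16.0883,-27.3345)
T_A = V + ((C−V)·d_A)·d_A = V + 9.9140·d_A = (11.9692,-29.0133)
T_B = V + ((C−V)·d_B)·d_B = V + 9.9140·d_B = (17.5729,-23.1415)
sweep = 180° − θ = 131.6718°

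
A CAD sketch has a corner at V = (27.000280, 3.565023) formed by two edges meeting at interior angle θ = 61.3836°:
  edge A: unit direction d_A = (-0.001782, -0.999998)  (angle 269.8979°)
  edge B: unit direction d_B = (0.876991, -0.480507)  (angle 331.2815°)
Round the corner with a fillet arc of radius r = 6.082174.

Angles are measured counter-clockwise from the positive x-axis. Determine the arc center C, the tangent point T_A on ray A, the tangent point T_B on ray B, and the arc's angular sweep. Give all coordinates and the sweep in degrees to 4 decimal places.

center=(33.0642,-6.6927) T_A=(26.9820,-6.6818) T_B=(35.9867,-1.3587) sweep=118.6164

bisector direction at 300.5897° = (0.508887,-0.860834)
center distance |VC| = r/sin(θ/2) = 6.082174/sin(30.6918°) = 11.916022
C = V + |VC|·bis = (33.0642,-6.6927)
T_A = V + ((C−V)·d_A)·d_A = V + 10.2469·d_A = (26.9820,-6.6818)
T_B = V + ((C−V)·d_B)·d_B = V + 10.2469·d_B = (35.9867,-1.3587)
sweep = 180° − θ = 118.6164°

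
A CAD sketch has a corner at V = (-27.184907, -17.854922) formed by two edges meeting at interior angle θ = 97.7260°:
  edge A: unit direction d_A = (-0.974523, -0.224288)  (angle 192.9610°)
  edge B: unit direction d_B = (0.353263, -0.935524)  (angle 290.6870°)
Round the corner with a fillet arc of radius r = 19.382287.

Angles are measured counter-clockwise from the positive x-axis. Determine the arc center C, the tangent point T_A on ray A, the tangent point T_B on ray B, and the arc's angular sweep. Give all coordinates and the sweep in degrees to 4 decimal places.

center=(-39.3367,-40.5407) T_A=(-43.6839,-21.6522) T_B=(-21.2041,-33.6936) sweep=82.2740

bisector direction at 241.8240° = (-0.472182,-0.881501)
center distance |VC| = r/sin(θ/2) = 19.382287/sin(48.8630°) = 25.735348
C = V + |VC|·bis = (-39.3367,-40.5407)
T_A = V + ((C−V)·d_A)·d_A = V + 16.9303·d_A = (-43.6839,-21.6522)
T_B = V + ((C−V)·d_B)·d_B = V + 16.9303·d_B = (-21.2041,-33.6936)
sweep = 180° − θ = 82.2740°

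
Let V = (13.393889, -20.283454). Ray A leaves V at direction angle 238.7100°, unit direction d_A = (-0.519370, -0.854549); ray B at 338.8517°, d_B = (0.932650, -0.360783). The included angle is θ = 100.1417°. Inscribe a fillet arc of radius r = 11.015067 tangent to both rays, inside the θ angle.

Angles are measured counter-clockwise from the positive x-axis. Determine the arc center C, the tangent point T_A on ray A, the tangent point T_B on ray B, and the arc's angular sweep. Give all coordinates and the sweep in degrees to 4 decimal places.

center=(18.0185,-33.8829) T_A=(8.6055,-28.1620) T_B=(21.9925,-23.6097) sweep=79.8583

bisector direction at 288.7808° = (0.321949,-0.946757)
center distance |VC| = r/sin(θ/2) = 11.015067/sin(50.0709°) = 14.364255
C = V + |VC|·bis = (18.0185,-33.8829)
T_A = V + ((C−V)·d_A)·d_A = V + 9.2196·d_A = (8.6055,-28.1620)
T_B = V + ((C−V)·d_B)·d_B = V + 9.2196·d_B = (21.9925,-23.6097)
sweep = 180° − θ = 79.8583°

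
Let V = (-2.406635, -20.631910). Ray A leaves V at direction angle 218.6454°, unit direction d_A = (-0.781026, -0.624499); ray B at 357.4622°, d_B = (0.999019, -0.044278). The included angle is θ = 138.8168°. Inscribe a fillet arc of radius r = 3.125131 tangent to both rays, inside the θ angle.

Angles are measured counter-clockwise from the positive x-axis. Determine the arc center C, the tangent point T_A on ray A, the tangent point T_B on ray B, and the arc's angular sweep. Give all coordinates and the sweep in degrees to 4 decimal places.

bisector direction at 288.0538° = (0.309910,-0.950766)
center distance |VC| = r/sin(θ/2) = 3.125131/sin(69.4084°) = 3.338419
C = V + |VC|·bis = (-1.3720,-23.8060)
T_A = V + ((C−V)·d_A)·d_A = V + 1.1741·d_A = (-3.3237,-21.3652)
T_B = V + ((C−V)·d_B)·d_B = V + 1.1741·d_B = (-1.2336,-20.6839)
sweep = 180° − θ = 41.1832°

center=(-1.3720,-23.8060) T_A=(-3.3237,-21.3652) T_B=(-1.2336,-20.6839) sweep=41.1832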